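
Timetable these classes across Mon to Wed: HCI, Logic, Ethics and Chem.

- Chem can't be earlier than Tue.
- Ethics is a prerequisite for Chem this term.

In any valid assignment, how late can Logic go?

Logic at Wed is achievable: Ethics=Mon, Logic=Wed, Chem=Tue, HCI=Mon.

Wed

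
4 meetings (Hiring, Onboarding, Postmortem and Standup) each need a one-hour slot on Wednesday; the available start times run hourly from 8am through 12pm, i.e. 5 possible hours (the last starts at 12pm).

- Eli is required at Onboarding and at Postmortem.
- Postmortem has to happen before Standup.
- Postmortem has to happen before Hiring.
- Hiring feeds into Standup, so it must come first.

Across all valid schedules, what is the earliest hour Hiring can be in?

9am

Precedence pushes Hiring to at least 9am; downstream work caps Hiring at 11am.
Hiring at 9am is achievable: Postmortem in 8am, Standup in 10am, Onboarding in 9am, Hiring in 9am.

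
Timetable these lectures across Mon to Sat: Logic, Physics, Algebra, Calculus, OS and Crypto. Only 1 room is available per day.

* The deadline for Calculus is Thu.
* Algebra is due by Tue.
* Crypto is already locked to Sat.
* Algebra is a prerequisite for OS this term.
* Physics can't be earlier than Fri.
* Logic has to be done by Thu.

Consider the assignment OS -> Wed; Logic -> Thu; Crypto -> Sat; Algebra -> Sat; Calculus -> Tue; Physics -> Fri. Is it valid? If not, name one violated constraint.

No. Algebra is due by Tue is not satisfied.

Algebra is due by Tue — violated.
Only 1 room is available per day — violated.
Crypto is already locked to Sat — holds.
Algebra is a prerequisite for OS this term — violated.
Physics can't be earlier than Fri — holds.
Logic has to be done by Thu — holds.
The deadline for Calculus is Thu — holds.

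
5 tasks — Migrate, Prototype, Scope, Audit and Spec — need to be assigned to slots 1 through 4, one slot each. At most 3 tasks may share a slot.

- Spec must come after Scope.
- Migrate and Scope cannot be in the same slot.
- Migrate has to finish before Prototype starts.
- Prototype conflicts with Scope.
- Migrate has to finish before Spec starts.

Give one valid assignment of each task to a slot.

Migrate in 1, Audit in 1, Spec in 3, Prototype in 3, Scope in 2

Checking: Scope(2) before Spec(3); Migrate(1) before Prototype(3); Migrate(1) before Spec(3); Migrate(1) != Scope(2); Prototype(3) != Scope(2); max 2 per slot (cap 3).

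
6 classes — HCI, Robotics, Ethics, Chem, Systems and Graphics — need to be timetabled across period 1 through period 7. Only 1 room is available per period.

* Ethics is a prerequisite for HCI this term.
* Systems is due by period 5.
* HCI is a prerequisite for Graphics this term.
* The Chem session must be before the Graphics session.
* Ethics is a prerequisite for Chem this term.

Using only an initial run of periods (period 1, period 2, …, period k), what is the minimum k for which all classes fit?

The precedence chain requires at least 3 distinct periods.
With at most 1 per period and 6 classes, at least 6 periods are needed.
6 works (last occupied period: period 6): for example HCI in period 3; Chem in period 4; Systems in period 1; Ethics in period 2; Graphics in period 5; Robotics in period 6.

6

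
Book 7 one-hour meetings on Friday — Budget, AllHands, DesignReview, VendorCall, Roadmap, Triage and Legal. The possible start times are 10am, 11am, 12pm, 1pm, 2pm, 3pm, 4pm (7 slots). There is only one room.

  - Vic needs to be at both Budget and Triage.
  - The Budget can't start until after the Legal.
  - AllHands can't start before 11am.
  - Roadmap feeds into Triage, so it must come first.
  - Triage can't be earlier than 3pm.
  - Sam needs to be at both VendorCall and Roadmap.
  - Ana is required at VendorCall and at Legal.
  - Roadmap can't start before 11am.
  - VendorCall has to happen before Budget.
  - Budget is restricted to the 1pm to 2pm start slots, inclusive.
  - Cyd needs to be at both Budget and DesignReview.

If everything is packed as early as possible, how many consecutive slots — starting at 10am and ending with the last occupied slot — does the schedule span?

7 slots

The precedence chain requires at least 2 distinct slots.
With at most 1 per slot and 7 meetings, at least 7 slots are needed.
Triage can't be placed before 3pm — that is slot 6 counting from 10am — so the schedule must run through at least 6 slots.
7 works (last occupied slot: 4pm): for example Budget=1pm; AllHands=2pm; DesignReview=4pm; VendorCall=10am; Triage=3pm; Legal=12pm; Roadmap=11am.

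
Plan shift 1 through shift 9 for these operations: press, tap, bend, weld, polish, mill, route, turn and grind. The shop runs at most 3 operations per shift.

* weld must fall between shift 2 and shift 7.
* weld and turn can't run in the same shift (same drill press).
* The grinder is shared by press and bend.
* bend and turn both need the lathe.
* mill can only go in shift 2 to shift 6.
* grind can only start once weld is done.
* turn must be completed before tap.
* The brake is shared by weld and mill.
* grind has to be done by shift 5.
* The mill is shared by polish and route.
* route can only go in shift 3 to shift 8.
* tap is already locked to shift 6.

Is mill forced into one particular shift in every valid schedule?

mill can be shift 2 (e.g. tap=shift 6; mill=shift 2; turn=shift 1; press=shift 1; grind=shift 4; route=shift 3; bend=shift 2; weld=shift 3; polish=shift 1) or shift 3 (e.g. press=shift 1, tap=shift 6, mill=shift 3, grind=shift 3, turn=shift 1, route=shift 3, weld=shift 2, bend=shift 2, polish=shift 1).

No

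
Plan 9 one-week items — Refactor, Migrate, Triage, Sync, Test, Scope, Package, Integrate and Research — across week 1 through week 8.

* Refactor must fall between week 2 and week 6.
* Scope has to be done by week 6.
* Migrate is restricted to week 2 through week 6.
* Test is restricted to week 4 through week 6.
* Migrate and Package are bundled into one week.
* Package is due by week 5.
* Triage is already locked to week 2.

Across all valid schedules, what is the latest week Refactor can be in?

Refactor is available from week 2; Refactor's own window allows nothing later than week 6.
Refactor at week 6 is achievable: Sync=week 1; Package=week 2; Scope=week 1; Migrate=week 2; Integrate=week 1; Triage=week 2; Research=week 1; Refactor=week 6; Test=week 4.

week 6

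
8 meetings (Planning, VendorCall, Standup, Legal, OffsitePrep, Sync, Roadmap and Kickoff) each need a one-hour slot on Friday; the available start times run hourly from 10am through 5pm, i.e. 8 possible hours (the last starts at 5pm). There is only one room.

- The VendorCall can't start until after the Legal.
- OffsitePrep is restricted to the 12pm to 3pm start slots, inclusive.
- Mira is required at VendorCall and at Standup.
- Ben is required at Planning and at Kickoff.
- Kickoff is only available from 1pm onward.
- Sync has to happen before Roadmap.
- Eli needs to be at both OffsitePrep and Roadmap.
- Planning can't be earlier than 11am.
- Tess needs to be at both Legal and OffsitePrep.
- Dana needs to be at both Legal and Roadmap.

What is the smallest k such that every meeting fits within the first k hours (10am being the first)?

8 hours

The precedence chain requires at least 2 distinct hours.
With at most 1 per hour and 8 meetings, at least 8 hours are needed.
Kickoff can't be placed before 1pm — that is hour 4 counting from 10am — so the schedule must run through at least 4 hours.
8 works (last occupied hour: 5pm): for example Sync -> 3pm, Legal -> 10am, VendorCall -> 2pm, Kickoff -> 1pm, Planning -> 11am, Roadmap -> 4pm, Standup -> 5pm, OffsitePrep -> 12pm.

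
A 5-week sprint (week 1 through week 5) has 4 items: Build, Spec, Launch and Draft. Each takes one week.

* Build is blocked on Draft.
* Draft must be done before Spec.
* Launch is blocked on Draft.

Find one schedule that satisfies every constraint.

Draft -> week 1, Launch -> week 2, Spec -> week 2, Build -> week 2

Checking: Draft(week 1) before Spec(week 2); Draft(week 1) before Launch(week 2); Draft(week 1) before Build(week 2).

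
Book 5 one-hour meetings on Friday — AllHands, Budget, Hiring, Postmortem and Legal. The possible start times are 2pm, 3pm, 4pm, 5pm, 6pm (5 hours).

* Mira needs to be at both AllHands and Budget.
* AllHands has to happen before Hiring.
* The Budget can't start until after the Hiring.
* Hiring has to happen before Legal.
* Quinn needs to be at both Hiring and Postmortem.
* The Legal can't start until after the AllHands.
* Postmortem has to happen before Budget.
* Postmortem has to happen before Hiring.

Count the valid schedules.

Splitting on AllHands: it can be 2pm (20), 3pm (11), 4pm (3). Listing each branch's schedules as (Budget, Hiring, Postmortem, Legal):
AllHands=2pm: (4pm,3pm,2pm,4pm) (4pm,3pm,2pm,5pm) (4pm,3pm,2pm,6pm) (5pm,3pm,2pm,4pm) (5pm,3pm,2pm,5pm) (5pm,3pm,2pm,6pm) (5pm,4pm,2pm,5pm) (5pm,4pm,2pm,6pm) (5pm,4pm,3pm,5pm) (5pm,4pm,3pm,6pm) (6pm,3pm,2pm,4pm) (6pm,3pm,2pm,5pm) (6pm,3pm,2pm,6pm) (6pm,4pm,2pm,5pm) (6pm,4pm,2pm,6pm) (6pm,4pm,3pm,5pm) (6pm,4pm,3pm,6pm) (6pm,5pm,2pm,6pm) (6pm,5pm,3pm,6pm) (6pm,5pm,4pm,6pm) — 20.
AllHands=3pm: (5pm,4pm,2pm,5pm) (5pm,4pm,2pm,6pm) (5pm,4pm,3pm,5pm) (5pm,4pm,3pm,6pm) (6pm,4pm,2pm,5pm) (6pm,4pm,2pm,6pm) (6pm,4pm,3pm,5pm) (6pm,4pm,3pm,6pm) (6pm,5pm,2pm,6pm) (6pm,5pm,3pm,6pm) (6pm,5pm,4pm,6pm) — 11.
AllHands=4pm: (6pm,5pm,2pm,6pm) (6pm,5pm,3pm,6pm) (6pm,5pm,4pm,6pm) — 3.
Summing: 20 + 11 + 3 = 34.

34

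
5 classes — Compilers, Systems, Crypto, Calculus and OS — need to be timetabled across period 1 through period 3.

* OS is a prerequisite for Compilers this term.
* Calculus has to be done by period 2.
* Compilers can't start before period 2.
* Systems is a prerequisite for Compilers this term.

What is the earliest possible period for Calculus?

Calculus's own window allows nothing later than period 2.
Calculus at period 1 is achievable: Compilers=period 2, Crypto=period 1, Systems=period 1, Calculus=period 1, OS=period 1.

period 1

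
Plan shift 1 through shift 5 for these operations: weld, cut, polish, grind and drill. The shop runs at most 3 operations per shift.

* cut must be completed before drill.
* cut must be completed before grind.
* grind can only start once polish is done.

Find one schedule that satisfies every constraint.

polish in shift 1; drill in shift 2; weld in shift 1; grind in shift 2; cut in shift 1

Checking: cut(shift 1) before grind(shift 2); polish(shift 1) before grind(shift 2); cut(shift 1) before drill(shift 2); max 3 per shift (cap 3).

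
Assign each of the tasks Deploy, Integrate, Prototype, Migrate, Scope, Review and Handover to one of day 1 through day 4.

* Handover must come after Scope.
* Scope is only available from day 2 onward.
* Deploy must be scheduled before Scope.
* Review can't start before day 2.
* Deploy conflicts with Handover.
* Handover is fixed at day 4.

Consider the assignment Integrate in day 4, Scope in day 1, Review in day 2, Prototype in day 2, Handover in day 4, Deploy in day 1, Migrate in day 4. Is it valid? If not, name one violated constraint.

Invalid. Scope is only available from day 2 onward.

Deploy must be scheduled before Scope — violated.
Deploy conflicts with Handover — holds.
Handover must come after Scope — holds.
Scope is only available from day 2 onward — violated.
Handover is fixed at day 4 — holds.
Review can't start before day 2 — holds.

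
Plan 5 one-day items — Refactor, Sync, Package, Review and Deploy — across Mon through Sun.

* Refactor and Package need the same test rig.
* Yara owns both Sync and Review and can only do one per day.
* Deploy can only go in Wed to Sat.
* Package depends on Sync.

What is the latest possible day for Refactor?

Sun

Refactor at Sun is achievable: Deploy -> Wed, Refactor -> Sun, Package -> Tue, Review -> Tue, Sync -> Mon.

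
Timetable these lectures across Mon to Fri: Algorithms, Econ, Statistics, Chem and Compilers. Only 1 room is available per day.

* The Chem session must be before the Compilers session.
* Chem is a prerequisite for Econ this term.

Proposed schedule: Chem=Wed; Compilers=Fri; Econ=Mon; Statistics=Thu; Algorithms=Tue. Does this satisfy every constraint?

Only 1 room is available per day — holds.
Chem is a prerequisite for Econ this term — violated.
The Chem session must be before the Compilers session — holds.

No — it violates: Chem is a prerequisite for Econ this term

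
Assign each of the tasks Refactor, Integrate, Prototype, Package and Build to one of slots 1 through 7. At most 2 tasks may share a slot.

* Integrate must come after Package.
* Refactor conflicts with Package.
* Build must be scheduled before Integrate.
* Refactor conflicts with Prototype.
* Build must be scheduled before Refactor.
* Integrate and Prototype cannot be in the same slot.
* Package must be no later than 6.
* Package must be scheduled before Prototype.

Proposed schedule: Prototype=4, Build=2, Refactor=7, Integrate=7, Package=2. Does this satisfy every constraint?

Valid

Build must be scheduled before Refactor — holds.
At most 2 tasks may share a slot — holds.
Refactor conflicts with Package — holds.
Refactor conflicts with Prototype — holds.
Integrate must come after Package — holds.
Package must be scheduled before Prototype — holds.
Integrate and Prototype cannot be in the same slot — holds.
Build must be scheduled before Integrate — holds.
Package must be no later than 6 — holds.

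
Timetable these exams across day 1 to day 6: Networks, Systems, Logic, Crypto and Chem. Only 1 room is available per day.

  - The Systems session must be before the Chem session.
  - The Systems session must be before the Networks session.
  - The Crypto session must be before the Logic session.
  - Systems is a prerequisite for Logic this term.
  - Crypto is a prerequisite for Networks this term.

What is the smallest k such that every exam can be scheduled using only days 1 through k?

5

The precedence chain requires at least 2 distinct days.
With at most 1 per day and 5 exams, at least 5 days are needed.
5 works (last occupied day: day 5): for example Crypto in day 2, Systems in day 1, Logic in day 4, Chem in day 5, Networks in day 3.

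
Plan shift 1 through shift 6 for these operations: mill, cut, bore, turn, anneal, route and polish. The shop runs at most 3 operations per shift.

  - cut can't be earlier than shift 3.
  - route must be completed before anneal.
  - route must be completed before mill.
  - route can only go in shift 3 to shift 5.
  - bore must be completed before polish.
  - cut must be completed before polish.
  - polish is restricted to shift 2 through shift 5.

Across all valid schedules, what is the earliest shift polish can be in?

shift 4

Polish is available from shift 2; precedence pushes polish to at least shift 4; polish's own window allows nothing later than shift 5.
polish at shift 4 is achievable: route -> shift 3; mill -> shift 4; anneal -> shift 4; polish -> shift 4; cut -> shift 3; turn -> shift 1; bore -> shift 1.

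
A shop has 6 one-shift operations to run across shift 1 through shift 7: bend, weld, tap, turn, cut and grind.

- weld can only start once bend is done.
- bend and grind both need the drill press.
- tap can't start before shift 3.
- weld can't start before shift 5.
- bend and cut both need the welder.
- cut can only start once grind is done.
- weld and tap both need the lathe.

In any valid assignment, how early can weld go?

shift 5

Weld is available from shift 5.
weld at shift 5 is achievable: grind -> shift 2, turn -> shift 1, bend -> shift 1, cut -> shift 3, tap -> shift 3, weld -> shift 5.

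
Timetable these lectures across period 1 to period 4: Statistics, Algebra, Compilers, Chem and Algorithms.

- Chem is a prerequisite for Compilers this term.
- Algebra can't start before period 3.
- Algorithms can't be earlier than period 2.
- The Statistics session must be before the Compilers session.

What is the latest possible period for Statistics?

Downstream work caps Statistics at period 3.
Statistics at period 3 is achievable: Algebra -> period 3, Compilers -> period 4, Chem -> period 1, Algorithms -> period 2, Statistics -> period 3.

period 3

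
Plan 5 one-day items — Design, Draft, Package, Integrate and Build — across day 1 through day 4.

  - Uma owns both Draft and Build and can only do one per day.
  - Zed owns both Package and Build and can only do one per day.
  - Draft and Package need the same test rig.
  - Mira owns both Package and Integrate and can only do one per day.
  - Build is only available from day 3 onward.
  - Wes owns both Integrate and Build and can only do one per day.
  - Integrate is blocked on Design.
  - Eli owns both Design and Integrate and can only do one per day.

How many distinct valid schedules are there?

28

Splitting on Design: it can be day 1 (16), day 2 (8), day 3 (4). Listing each branch's schedules as (Draft, Package, Integrate, Build) by day number:
Design=day 1: (1,2,3,4) (1,2,4,3) (1,3,2,4) (1,4,2,3) (2,1,2,3) (2,1,2,4) (2,1,3,4) (2,1,4,3) (2,3,2,4) (2,4,2,3) (3,1,2,4) (3,1,3,4) (3,2,3,4) (4,1,2,3) (4,1,4,3) (4,2,4,3) — 16.
Design=day 2: (1,2,3,4) (1,2,4,3) (2,1,3,4) (2,1,4,3) (3,1,3,4) (3,2,3,4) (4,1,4,3) (4,2,4,3) — 8.
Design=day 3: (1,2,4,3) (2,1,4,3) (4,1,4,3) (4,2,4,3) — 4.
Summing: 16 + 8 + 4 = 28.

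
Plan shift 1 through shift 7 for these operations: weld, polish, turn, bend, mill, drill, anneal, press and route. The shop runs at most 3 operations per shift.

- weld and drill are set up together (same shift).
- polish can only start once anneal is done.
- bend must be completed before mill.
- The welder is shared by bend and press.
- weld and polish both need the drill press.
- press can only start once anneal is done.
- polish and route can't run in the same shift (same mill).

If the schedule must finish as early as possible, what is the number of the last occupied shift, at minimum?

The precedence chain requires at least 2 distinct shifts.
With at most 3 per shift and 9 operations, at least 3 shifts are needed.
3 works (last occupied shift: shift 3): for example mill in shift 2, drill in shift 3, route in shift 3, polish in shift 2, weld in shift 3, anneal in shift 1, turn in shift 1, bend in shift 1, press in shift 2.

3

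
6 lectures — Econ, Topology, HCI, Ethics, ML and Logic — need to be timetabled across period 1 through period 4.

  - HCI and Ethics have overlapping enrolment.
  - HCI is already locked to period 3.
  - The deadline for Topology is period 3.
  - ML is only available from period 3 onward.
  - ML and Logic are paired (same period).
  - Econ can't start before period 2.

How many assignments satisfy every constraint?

54

Splitting on Econ: it can be period 2 (18), period 3 (18), period 4 (18). Listing each branch's schedules as (Topology, HCI, Ethics, ML, Logic) by period number:
Econ=period 2: (1,3,1,3,3) (1,3,1,4,4) (1,3,2,3,3) (1,3,2,4,4) (1,3,4,3,3) (1,3,4,4,4) (2,3,1,3,3) (2,3,1,4,4) (2,3,2,3,3) (2,3,2,4,4) (2,3,4,3,3) (2,3,4,4,4) (3,3,1,3,3) (3,3,1,4,4) (3,3,2,3,3) (3,3,2,4,4) (3,3,4,3,3) (3,3,4,4,4) — 18.
Econ=period 3: (1,3,1,3,3) (1,3,1,4,4) (1,3,2,3,3) (1,3,2,4,4) (1,3,4,3,3) (1,3,4,4,4) (2,3,1,3,3) (2,3,1,4,4) (2,3,2,3,3) (2,3,2,4,4) (2,3,4,3,3) (2,3,4,4,4) (3,3,1,3,3) (3,3,1,4,4) (3,3,2,3,3) (3,3,2,4,4) (3,3,4,3,3) (3,3,4,4,4) — 18.
Econ=period 4: (1,3,1,3,3) (1,3,1,4,4) (1,3,2,3,3) (1,3,2,4,4) (1,3,4,3,3) (1,3,4,4,4) (2,3,1,3,3) (2,3,1,4,4) (2,3,2,3,3) (2,3,2,4,4) (2,3,4,3,3) (2,3,4,4,4) (3,3,1,3,3) (3,3,1,4,4) (3,3,2,3,3) (3,3,2,4,4) (3,3,4,3,3) (3,3,4,4,4) — 18.
Summing: 18 + 18 + 18 = 54.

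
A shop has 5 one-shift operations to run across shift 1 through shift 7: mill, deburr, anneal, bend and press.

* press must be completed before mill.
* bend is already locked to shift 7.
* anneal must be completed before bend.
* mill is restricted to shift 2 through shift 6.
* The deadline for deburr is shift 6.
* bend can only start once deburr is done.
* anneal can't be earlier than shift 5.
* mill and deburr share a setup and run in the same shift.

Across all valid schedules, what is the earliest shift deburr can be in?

Deburr must be in the same shift as mill, which can't be before shift 2, so deburr is at least shift 2; deburr's own window allows nothing later than shift 6.
deburr at shift 2 is achievable: anneal in shift 5; deburr in shift 2; press in shift 1; mill in shift 2; bend in shift 7.

shift 2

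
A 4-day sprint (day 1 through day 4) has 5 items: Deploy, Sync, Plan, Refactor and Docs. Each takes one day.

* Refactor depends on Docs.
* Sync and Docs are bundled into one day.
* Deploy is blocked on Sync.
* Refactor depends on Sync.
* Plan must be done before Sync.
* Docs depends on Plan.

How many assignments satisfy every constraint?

Splitting on Deploy: it can be day 3 (2), day 4 (4). Listing each branch's schedules as (Sync, Plan, Refactor, Docs) by day number:
Deploy=day 3: (2,1,3,2) (2,1,4,2) — 2.
Deploy=day 4: (2,1,3,2) (2,1,4,2) (3,1,4,3) (3,2,4,3) — 4.
Summing: 2 + 4 = 6.

6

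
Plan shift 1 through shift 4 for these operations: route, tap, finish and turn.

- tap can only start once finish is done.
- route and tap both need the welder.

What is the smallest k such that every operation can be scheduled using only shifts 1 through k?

The precedence chain requires at least 2 distinct shifts.
2 works (last occupied shift: shift 2): for example tap in shift 2, finish in shift 1, route in shift 1, turn in shift 1.

2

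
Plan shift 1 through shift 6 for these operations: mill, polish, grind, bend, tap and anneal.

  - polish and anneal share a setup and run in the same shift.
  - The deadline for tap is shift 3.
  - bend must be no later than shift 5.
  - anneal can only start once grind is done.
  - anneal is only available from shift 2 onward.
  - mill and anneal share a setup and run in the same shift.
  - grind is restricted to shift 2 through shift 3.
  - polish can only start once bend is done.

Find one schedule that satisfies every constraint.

mill=shift 3, grind=shift 2, bend=shift 1, polish=shift 3, anneal=shift 3, tap=shift 1

Checking: grind(shift 2) before anneal(shift 3); bend(shift 1) before polish(shift 3); polish = anneal = shift 3; mill = anneal = shift 3; bend=shift 1 in [shift 1,shift 5]; anneal=shift 3 in [shift 2,shift 6]; grind=shift 2 in [shift 2,shift 3]; tap=shift 1 in [shift 1,shift 3].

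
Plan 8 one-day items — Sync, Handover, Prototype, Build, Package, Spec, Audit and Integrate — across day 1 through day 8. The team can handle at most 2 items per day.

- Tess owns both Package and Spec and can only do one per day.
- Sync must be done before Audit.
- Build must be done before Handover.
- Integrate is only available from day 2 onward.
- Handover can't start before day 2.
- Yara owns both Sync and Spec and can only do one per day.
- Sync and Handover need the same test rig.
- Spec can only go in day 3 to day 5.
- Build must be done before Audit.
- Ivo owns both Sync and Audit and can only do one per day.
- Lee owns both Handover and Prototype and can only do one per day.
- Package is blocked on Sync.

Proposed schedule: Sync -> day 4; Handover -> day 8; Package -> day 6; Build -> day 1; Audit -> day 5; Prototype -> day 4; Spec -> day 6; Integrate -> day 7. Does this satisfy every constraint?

No — it violates: Spec can only go in day 3 to day 5

Integrate is only available from day 2 onward — holds.
Lee owns both Handover and Prototype and can only do one per day — holds.
Sync and Handover need the same test rig — holds.
Tess owns both Package and Spec and can only do one per day — violated.
Package is blocked on Sync — holds.
Build must be done before Audit — holds.
The team can handle at most 2 items per day — holds.
Sync must be done before Audit — holds.
Build must be done before Handover — holds.
Yara owns both Sync and Spec and can only do one per day — holds.
Ivo owns both Sync and Audit and can only do one per day — holds.
Spec can only go in day 3 to day 5 — violated.
Handover can't start before day 2 — holds.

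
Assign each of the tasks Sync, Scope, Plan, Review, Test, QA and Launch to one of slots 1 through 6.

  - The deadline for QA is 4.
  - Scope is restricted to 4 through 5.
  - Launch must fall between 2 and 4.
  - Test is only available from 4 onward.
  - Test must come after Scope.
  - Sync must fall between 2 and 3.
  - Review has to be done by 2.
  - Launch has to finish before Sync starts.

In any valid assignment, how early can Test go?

5

Test is available from 4; precedence pushes Test to at least 5.
Test at 5 is achievable: QA in 1; Launch in 2; Review in 1; Scope in 4; Test in 5; Sync in 3; Plan in 1.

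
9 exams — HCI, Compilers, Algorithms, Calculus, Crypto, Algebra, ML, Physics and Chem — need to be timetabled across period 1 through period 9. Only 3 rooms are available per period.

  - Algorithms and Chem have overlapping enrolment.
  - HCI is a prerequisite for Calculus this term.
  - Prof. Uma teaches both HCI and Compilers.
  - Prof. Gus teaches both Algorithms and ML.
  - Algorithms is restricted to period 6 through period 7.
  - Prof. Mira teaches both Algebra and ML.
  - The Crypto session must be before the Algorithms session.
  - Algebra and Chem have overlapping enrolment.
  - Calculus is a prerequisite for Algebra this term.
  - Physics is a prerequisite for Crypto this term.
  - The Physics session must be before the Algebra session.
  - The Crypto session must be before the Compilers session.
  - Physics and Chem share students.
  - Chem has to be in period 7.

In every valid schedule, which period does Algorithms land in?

period 6

Algorithms's window is period 6–period 7.
Chem is fixed at period 7, and Algorithms can't share a period with Chem.
So Algorithms must be period 6.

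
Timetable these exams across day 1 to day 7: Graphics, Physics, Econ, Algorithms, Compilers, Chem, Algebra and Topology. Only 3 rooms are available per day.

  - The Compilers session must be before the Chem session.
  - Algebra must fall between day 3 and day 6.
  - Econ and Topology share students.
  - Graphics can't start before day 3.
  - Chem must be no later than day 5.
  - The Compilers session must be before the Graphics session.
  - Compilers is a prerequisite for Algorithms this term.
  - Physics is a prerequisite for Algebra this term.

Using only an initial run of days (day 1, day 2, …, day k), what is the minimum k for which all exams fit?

The precedence chain requires at least 2 distinct days.
With at most 3 per day and 8 exams, at least 3 days are needed.
Graphics can't be placed before day 3, so the schedule must run through at least day 3.
3 works (last occupied day: day 3): for example Topology in day 2, Graphics in day 3, Algebra in day 3, Algorithms in day 2, Physics in day 1, Econ in day 1, Chem in day 2, Compilers in day 1.

3 days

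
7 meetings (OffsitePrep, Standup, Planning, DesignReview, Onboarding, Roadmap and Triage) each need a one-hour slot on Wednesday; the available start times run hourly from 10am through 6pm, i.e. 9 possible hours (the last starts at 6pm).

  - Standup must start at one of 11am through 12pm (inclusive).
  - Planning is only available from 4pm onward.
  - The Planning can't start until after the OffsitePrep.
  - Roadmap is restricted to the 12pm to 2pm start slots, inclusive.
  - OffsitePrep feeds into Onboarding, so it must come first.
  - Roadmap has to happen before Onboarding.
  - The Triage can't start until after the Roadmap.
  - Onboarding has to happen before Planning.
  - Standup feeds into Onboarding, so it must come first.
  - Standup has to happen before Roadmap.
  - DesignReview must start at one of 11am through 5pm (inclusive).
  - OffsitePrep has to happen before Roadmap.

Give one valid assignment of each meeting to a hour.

Planning -> 4pm, OffsitePrep -> 10am, Roadmap -> 12pm, Triage -> 1pm, Onboarding -> 1pm, Standup -> 11am, DesignReview -> 11am

Checking: Standup(11am) before Roadmap(12pm); OffsitePrep(10am) before Planning(4pm); Standup(11am) before Onboarding(1pm); Onboarding(1pm) before Planning(4pm); OffsitePrep(10am) before Onboarding(1pm); OffsitePrep(10am) before Roadmap(12pm); Roadmap(12pm) before Onboarding(1pm); Roadmap(12pm) before Triage(1pm); Planning=4pm in [4pm,6pm]; Standup=11am in [11am,12pm]; DesignReview=11am in [11am,5pm]; Roadmap=12pm in [12pm,2pm].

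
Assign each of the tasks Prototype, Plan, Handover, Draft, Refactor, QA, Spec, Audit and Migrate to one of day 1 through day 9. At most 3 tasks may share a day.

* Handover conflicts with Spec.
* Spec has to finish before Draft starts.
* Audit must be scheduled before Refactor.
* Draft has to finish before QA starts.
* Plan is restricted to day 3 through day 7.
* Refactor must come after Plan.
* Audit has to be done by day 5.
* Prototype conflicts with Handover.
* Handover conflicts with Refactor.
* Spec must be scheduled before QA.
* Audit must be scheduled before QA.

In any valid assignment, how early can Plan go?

day 3

Plan is available from day 3; Plan's own window allows nothing later than day 7.
Plan at day 3 is achievable: Refactor in day 4, Audit in day 1, Prototype in day 1, Spec in day 1, Plan in day 3, Migrate in day 2, QA in day 3, Handover in day 2, Draft in day 2.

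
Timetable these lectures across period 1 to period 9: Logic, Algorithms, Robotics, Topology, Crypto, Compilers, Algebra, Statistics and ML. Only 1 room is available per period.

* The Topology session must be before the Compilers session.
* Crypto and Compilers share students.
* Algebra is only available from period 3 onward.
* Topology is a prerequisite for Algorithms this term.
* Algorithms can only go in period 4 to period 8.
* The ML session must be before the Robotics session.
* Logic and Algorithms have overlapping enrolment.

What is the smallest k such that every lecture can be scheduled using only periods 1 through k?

9 periods

The precedence chain requires at least 2 distinct periods.
With at most 1 per period and 9 lectures, at least 9 periods are needed.
Algorithms can't be placed before period 4, so the schedule must run through at least period 4.
9 works (last occupied period: period 9): for example Crypto in period 8; Compilers in period 6; ML in period 2; Algebra in period 3; Statistics in period 9; Logic in period 7; Algorithms in period 4; Topology in period 1; Robotics in period 5.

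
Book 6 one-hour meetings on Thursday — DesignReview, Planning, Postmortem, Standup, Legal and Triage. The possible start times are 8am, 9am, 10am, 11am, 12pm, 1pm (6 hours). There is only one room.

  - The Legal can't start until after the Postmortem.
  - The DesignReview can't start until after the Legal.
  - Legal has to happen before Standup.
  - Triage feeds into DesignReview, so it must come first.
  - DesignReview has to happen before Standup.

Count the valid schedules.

Splitting on DesignReview: it can be 11am (6), 12pm (12). Listing each branch's schedules as (Planning, Postmortem, Standup, Legal, Triage):
DesignReview=11am: (12pm,8am,1pm,9am,10am) (12pm,8am,1pm,10am,9am) (12pm,9am,1pm,10am,8am) (1pm,8am,12pm,9am,10am) (1pm,8am,12pm,10am,9am) (1pm,9am,12pm,10am,8am) — 6.
DesignReview=12pm: (8am,9am,1pm,10am,11am) (8am,9am,1pm,11am,10am) (8am,10am,1pm,11am,9am) (9am,8am,1pm,10am,11am) (9am,8am,1pm,11am,10am) (9am,10am,1pm,11am,8am) (10am,8am,1pm,9am,11am) (10am,8am,1pm,11am,9am) (10am,9am,1pm,11am,8am) (11am,8am,1pm,9am,10am) (11am,8am,1pm,10am,9am) (11am,9am,1pm,10am,8am) — 12.
Summing: 6 + 12 = 18.

18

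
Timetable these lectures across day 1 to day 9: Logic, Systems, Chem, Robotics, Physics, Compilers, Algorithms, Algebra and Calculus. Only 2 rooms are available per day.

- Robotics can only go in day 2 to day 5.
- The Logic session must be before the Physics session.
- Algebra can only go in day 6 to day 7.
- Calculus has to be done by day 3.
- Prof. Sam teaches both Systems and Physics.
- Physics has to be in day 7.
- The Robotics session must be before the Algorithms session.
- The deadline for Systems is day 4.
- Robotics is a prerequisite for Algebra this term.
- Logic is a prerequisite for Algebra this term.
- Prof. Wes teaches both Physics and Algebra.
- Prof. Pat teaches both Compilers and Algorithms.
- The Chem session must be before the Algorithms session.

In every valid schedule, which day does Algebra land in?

Algebra's window is day 6–day 7.
Physics is fixed at day 7, and Algebra can't share a day with Physics.
So Algebra must be day 6.

day 6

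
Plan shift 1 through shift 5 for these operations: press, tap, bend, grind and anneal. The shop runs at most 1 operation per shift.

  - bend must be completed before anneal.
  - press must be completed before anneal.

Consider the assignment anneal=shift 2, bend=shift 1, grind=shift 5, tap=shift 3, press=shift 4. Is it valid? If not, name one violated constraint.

press must be completed before anneal — violated.
The shop runs at most 1 operation per shift — holds.
bend must be completed before anneal — holds.

No. press must be completed before anneal is not satisfied.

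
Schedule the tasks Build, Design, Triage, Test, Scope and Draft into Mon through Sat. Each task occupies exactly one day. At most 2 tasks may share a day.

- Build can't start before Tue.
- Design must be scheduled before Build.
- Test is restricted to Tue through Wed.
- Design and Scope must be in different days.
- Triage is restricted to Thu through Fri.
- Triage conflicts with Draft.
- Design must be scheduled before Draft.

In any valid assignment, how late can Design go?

Fri

Downstream work caps Design at Fri.
Design at Fri is achievable: Scope in Mon; Build in Sat; Draft in Sat; Test in Tue; Triage in Thu; Design in Fri.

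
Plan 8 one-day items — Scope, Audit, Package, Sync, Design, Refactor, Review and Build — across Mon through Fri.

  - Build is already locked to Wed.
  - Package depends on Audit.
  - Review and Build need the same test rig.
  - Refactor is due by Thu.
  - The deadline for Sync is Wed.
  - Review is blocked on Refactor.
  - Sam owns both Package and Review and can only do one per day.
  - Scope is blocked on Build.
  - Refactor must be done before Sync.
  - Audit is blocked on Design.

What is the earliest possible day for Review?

Tue

Precedence pushes Review to at least Tue.
Review at Tue is achievable: Package in Wed; Sync in Tue; Review in Tue; Design in Mon; Scope in Thu; Refactor in Mon; Audit in Tue; Build in Wed.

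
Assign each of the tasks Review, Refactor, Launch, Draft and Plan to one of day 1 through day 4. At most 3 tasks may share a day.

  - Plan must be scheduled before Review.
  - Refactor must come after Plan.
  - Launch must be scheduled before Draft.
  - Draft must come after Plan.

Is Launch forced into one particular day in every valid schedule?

No

Launch can be day 1 (e.g. Draft in day 2, Review in day 2, Plan in day 1, Launch in day 1, Refactor in day 2) or day 2 (e.g. Launch -> day 2, Refactor -> day 2, Plan -> day 1, Review -> day 2, Draft -> day 3).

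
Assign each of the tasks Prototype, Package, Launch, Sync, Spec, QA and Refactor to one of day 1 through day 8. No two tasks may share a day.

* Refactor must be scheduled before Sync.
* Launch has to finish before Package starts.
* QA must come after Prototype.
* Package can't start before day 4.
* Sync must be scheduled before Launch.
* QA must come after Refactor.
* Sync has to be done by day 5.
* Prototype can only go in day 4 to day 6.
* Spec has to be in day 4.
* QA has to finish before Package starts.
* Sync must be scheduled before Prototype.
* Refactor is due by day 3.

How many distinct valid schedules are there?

13

Splitting on Prototype: it can be day 5 (9), day 6 (4). Listing each branch's schedules as (Package, Launch, Sync, Spec, QA, Refactor) by day number:
Prototype=day 5: (7,3,2,4,6,1) (8,3,2,4,6,1) (8,3,2,4,7,1) (8,6,2,4,7,1) (8,6,3,4,7,1) (8,6,3,4,7,2) (8,7,2,4,6,1) (8,7,3,4,6,1) (8,7,3,4,6,2) — 9.
Prototype=day 6: (8,3,2,4,7,1) (8,5,2,4,7,1) (8,5,3,4,7,1) (8,5,3,4,7,2) — 4.
Summing: 9 + 4 = 13.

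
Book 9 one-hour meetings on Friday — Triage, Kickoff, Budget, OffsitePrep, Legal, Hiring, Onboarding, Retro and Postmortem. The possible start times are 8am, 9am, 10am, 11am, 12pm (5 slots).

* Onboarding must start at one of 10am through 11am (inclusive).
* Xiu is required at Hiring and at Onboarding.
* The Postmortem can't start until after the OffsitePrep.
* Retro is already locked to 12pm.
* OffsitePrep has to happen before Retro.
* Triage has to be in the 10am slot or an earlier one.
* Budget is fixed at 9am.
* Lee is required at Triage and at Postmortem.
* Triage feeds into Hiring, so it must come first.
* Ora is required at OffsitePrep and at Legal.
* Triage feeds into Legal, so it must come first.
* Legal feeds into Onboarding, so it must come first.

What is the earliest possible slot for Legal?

Precedence pushes Legal to at least 9am; downstream work caps Legal at 10am.
Legal at 9am is achievable: Hiring=9am; Kickoff=8am; Postmortem=9am; Onboarding=10am; Retro=12pm; Budget=9am; OffsitePrep=8am; Triage=8am; Legal=9am.

9am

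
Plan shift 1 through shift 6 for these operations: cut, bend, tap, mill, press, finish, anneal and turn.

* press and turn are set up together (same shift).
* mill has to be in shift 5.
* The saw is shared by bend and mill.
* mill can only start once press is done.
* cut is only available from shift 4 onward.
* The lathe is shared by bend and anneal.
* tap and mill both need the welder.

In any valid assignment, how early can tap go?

shift 1

tap at shift 1 is achievable: anneal in shift 2, bend in shift 1, mill in shift 5, press in shift 1, cut in shift 4, turn in shift 1, tap in shift 1, finish in shift 1.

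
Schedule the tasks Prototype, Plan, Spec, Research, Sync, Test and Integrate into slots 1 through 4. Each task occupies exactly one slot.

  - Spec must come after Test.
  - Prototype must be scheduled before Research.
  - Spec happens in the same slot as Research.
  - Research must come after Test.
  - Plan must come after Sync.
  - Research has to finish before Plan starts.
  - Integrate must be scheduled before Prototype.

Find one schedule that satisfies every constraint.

Spec -> 3, Research -> 3, Plan -> 4, Sync -> 1, Test -> 1, Prototype -> 2, Integrate -> 1

Checking: Prototype(2) before Research(3); Test(1) before Research(3); Test(1) before Spec(3); Sync(1) before Plan(4); Integrate(1) before Prototype(2); Research(3) before Plan(4); Spec = Research = 3.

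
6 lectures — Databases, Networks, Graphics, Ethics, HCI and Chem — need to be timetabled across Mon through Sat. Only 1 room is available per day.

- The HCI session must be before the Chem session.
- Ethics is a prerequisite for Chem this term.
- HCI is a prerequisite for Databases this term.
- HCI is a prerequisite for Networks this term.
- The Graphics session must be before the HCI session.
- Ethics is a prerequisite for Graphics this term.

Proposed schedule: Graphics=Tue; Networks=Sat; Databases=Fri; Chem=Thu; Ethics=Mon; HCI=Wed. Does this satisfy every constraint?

Yes

HCI is a prerequisite for Networks this term — holds.
Ethics is a prerequisite for Graphics this term — holds.
HCI is a prerequisite for Databases this term — holds.
The Graphics session must be before the HCI session — holds.
Ethics is a prerequisite for Chem this term — holds.
The HCI session must be before the Chem session — holds.
Only 1 room is available per day — holds.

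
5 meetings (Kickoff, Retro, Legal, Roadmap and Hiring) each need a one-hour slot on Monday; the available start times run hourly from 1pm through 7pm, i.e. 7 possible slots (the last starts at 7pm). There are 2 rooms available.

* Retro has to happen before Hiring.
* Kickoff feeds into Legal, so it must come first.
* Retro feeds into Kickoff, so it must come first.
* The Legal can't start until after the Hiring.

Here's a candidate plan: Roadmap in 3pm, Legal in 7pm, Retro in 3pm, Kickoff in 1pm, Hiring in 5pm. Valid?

The Legal can't start until after the Hiring — holds.
Retro feeds into Kickoff, so it must come first — violated.
There are 2 rooms available — holds.
Kickoff feeds into Legal, so it must come first — holds.
Retro has to happen before Hiring — holds.

No. Retro feeds into Kickoff, so it must come first is not satisfied.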